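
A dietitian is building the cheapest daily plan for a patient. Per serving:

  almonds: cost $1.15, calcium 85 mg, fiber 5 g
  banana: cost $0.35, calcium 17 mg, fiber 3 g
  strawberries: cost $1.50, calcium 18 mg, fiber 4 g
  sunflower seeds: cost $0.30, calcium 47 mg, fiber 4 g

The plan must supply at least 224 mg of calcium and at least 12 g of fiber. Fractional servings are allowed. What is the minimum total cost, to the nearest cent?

$1.43

This is a tiny linear program; its minimum lies at a vertex of the feasible set. List the vertices and price them.
almonds only: max(224/85, 12/5) = 2.635 servings → $3.03.
banana only: max(224/17, 12/3) = 13.18 servings → $4.61.
strawberries only: max(224/18, 12/4) = 12.44 servings → $18.67.
sunflower seeds only: max(224/47, 12/4) = 4.766 servings → $1.43.
almonds + banana: intersection lies outside the first quadrant.
almonds + strawberries: intersection lies outside the first quadrant.
almonds + sunflower seeds with both targets exact would need a negative amount; discard.
banana + strawberries with both targets exact would need a negative amount; discard.
banana + sunflower seeds: intersection lies outside the first quadrant.
strawberries + sunflower seeds: intersection lies outside the first quadrant.
Cheapest feasible corner: $1.43.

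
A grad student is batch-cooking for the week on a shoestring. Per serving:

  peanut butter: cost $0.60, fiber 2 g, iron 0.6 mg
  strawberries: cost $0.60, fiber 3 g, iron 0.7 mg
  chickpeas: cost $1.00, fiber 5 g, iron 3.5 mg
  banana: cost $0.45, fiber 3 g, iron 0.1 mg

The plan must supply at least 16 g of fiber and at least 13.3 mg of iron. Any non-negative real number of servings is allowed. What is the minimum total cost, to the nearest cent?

$3.80

peanut butter only: max(16/2, 13.3/0.6) = 22.17 servings → $13.30.
strawberries only: max(16/3, 13.3/0.7) = 19 servings → $11.40.
chickpeas only: max(16/5, 13.3/3.5) = 3.8 servings → $3.80.
banana only: max(16/3, 13.3/0.1) = 133 servings → $59.85.
peanut butter + strawberries: the both-tight solution has a negative serving — not a feasible corner.
peanut butter + chickpeas with both targets exact would need a negative amount; discard.
peanut butter + banana with both targets exact would need a negative amount; discard.
strawberries + chickpeas: intersection lies outside the first quadrant.
strawberries + banana: the both-tight solution has a negative serving — not a feasible corner.
chickpeas + banana with both targets exact would need a negative amount; discard.
The minimum over all feasible corners is $3.80.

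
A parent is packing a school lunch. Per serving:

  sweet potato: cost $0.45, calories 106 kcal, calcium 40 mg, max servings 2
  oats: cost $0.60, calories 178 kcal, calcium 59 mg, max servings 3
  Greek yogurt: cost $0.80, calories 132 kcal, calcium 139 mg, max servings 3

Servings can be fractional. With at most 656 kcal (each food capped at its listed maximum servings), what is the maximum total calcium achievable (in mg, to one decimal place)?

512.9 mg

Calcium per kcal: Greek yogurt 1.053, sweet potato 0.3774, oats 0.3315.
Take 3 servings of Greek yogurt: uses 396 kcal, +417.0 mg calcium (running total 417.0 mg).
Take 2 servings of sweet potato: uses 212 kcal, +80.0 mg calcium (running total 497.0 mg).
Take 0.2697 servings of oats: uses 48 kcal, +15.9 mg calcium (running total 512.9 mg).
Filling greedily by calcium-per-kcal is optimal for one linear limit, giving 512.9 mg.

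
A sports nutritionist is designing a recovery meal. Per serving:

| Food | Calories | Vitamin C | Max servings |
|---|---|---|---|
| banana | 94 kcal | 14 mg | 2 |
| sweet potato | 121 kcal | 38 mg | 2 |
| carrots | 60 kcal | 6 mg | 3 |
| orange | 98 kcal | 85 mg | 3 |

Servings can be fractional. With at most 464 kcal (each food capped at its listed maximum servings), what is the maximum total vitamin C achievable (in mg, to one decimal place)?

Vitamin C per kcal: orange 0.8673, sweet potato 0.314, banana 0.1489, carrots 0.1.
Take 3 servings of orange: uses 294 kcal, +255.0 mg vitamin C (running total 255.0 mg).
Take 1.405 servings of sweet potato: uses 170 kcal, +53.4 mg vitamin C (running total 308.4 mg).
Filling greedily by vitamin C-per-kcal is optimal for one linear limit, giving 308.4 mg.

308.4 mg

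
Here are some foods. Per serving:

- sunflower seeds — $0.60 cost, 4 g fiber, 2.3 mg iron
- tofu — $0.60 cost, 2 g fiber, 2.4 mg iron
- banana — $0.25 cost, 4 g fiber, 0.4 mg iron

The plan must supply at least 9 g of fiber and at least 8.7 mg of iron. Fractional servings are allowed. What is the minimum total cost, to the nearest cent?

A basic optimal solution has at most two foods positive. Try each food alone and each pair with both targets met exactly.
sunflower seeds only: max(9/4, 8.7/2.3) = 3.783 servings → $2.27.
tofu only: max(9/2, 8.7/2.4) = 4.5 servings → $2.70.
banana only: max(9/4, 8.7/0.4) = 21.75 servings → $5.44.
sunflower seeds + tofu with both tight: 0.84 servings and 2.82 servings → $2.20.
sunflower seeds + banana with both targets exact would need a negative amount; discard.
tofu + banana with both tight: 3.545 servings and 0.4773 servings → $2.25.
Cheapest feasible corner: $2.20.

$2.20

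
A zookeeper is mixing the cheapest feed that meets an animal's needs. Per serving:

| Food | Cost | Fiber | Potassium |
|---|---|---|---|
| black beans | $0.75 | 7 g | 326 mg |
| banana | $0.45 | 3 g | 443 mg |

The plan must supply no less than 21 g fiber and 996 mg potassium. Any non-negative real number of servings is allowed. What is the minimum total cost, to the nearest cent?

$2.26

For a min-cost LP with two ≥-constraints, a basic feasible solution has at most two positive variables.
black beans only: max(21/7, 996/326) = 3.055 servings → $2.29.
banana only: max(21/3, 996/443) = 7 servings → $3.15.
black beans + banana with both tight: 2.975 servings and 0.05935 servings → $2.26.
The minimum over all feasible corners is $2.26.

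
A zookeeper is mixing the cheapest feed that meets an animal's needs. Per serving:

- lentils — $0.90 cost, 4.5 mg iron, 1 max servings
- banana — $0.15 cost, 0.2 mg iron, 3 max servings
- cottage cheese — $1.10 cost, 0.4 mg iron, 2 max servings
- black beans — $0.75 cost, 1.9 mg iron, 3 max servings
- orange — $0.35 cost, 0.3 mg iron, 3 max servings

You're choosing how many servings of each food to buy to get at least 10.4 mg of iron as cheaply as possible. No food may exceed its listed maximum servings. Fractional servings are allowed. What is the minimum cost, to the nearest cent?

Cost per mg of iron: lentils $0.2000, black beans $0.3947, banana $0.7500, orange $1.1667, cottage cheese $2.7500.
Take 1 serving of lentils: +4.5 mg iron for $0.90 (total $0.90, still need 5.9 mg).
Take 3 servings of black beans: +5.7 mg iron for $2.25 (total $3.15, still need 0.2 mg).
Take 1 serving of banana: +0.2 mg iron for $0.15 (total $3.30, still need 0.0 mg).
Filling from the cheapest source first is optimal under one linear minimum: $3.30.

$3.30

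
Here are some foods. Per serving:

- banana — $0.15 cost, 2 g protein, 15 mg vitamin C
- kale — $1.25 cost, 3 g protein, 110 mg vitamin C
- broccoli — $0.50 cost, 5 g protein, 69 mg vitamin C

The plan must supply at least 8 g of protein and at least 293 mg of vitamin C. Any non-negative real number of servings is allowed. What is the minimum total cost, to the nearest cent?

$2.12

Compare the cost at each extreme point of the feasible region.
banana only: max(8/2, 293/15) = 19.53 servings → $2.93.
kale only: max(8/3, 293/110) = 2.667 servings → $3.33.
broccoli only: max(8/5, 293/69) = 4.246 servings → $2.12.
banana + kale with both tight: 0.005714 servings and 2.663 servings → $3.33.
banana + broccoli: intersection lies outside the first quadrant.
kale + broccoli with both tight: 2.662 servings and 0.002915 servings → $3.33.
Cheapest feasible corner: $2.12.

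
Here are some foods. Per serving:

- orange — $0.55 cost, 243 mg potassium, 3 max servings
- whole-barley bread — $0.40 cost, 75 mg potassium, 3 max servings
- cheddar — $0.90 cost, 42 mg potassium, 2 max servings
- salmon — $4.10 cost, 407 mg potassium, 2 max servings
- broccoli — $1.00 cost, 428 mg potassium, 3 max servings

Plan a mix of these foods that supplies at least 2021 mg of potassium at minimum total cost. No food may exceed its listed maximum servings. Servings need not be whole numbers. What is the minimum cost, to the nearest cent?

$4.69

Cost per mg of potassium: orange $0.0023, broccoli $0.0023, whole-barley bread $0.0053, salmon $0.0101, cheddar $0.0214.
Take 3 servings of orange: +729.0 mg potassium for $1.65 (total $1.65, still need 1292.0 mg).
Take 3 servings of broccoli: +1284.0 mg potassium for $3.00 (total $4.65, still need 8.0 mg).
Take 0.1067 servings of whole-barley bread: +8.0 mg potassium for $0.04 (total $4.69, still need 0.0 mg).
Greedy by cheapest-per-mg is optimal for a single linear constraint, so the minimum cost is $4.69.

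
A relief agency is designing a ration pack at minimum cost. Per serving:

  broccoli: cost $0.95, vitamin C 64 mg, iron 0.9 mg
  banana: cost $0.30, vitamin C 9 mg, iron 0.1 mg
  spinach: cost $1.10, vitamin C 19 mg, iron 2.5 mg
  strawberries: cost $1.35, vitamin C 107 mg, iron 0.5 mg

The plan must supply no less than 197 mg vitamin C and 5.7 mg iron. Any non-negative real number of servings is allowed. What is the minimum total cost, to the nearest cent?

A basic optimal solution has at most two foods positive. Try each food alone and each pair with both targets met exactly.
broccoli only: max(197/64, 5.7/0.9) = 6.333 servings → $6.02.
banana only: max(197/9, 5.7/0.1) = 57 servings → $17.10.
spinach only: max(197/19, 5.7/2.5) = 10.37 servings → $11.41.
strawberries only: max(197/107, 5.7/0.5) = 11.4 servings → $15.39.
broccoli + banana with both targets exact would need a negative amount; discard.
broccoli + spinach with both tight: 2.689 servings and 1.312 servings → $4.00.
broccoli + strawberries with both targets exact would need a negative amount; discard.
banana + spinach with both tight: 18.65 servings and 1.534 servings → $7.28.
banana + strawberries: intersection lies outside the first quadrant.
spinach + strawberries with both tight: 1.982 servings and 1.489 servings → $4.19.
The minimum over all feasible corners is $4.00.

$4.00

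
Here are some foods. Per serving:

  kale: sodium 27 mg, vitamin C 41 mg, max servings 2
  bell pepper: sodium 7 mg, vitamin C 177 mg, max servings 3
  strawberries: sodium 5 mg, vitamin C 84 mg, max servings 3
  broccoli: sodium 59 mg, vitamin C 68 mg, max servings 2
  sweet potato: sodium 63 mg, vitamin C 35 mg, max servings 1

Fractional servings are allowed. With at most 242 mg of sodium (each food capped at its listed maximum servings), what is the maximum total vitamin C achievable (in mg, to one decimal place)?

1019.9 mg

Vitamin C per mg sodium: bell pepper 25.29, strawberries 16.8, kale 1.519, broccoli 1.153, sweet potato 0.5556.
Take 3 servings of bell pepper: uses 21 mg sodium, +531.0 mg vitamin C (running total 531.0 mg).
Take 3 servings of strawberries: uses 15 mg sodium, +252.0 mg vitamin C (running total 783.0 mg).
Take 2 servings of kale: uses 54 mg sodium, +82.0 mg vitamin C (running total 865.0 mg).
Take 2 servings of broccoli: uses 118 mg sodium, +136.0 mg vitamin C (running total 1001.0 mg).
Take 0.5397 servings of sweet potato: uses 34 mg sodium, +18.9 mg vitamin C (running total 1019.9 mg).
Filling greedily by vitamin C-per-mg sodium is optimal for one linear limit, giving 1019.9 mg.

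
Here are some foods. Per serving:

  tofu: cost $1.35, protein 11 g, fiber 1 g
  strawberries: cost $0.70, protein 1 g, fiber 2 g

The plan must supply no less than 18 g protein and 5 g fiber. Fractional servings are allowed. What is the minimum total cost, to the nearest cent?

$3.23

An LP optimum is at a vertex; with two nutrient constraints at most two foods are used. Check each candidate.
tofu only: max(18/11, 5/1) = 5 servings → $6.75.
strawberries only: max(18/1, 5/2) = 18 servings → $12.60.
tofu + strawberries with both tight: 1.476 servings and 1.762 servings → $3.23.
Cheapest feasible corner: $3.23.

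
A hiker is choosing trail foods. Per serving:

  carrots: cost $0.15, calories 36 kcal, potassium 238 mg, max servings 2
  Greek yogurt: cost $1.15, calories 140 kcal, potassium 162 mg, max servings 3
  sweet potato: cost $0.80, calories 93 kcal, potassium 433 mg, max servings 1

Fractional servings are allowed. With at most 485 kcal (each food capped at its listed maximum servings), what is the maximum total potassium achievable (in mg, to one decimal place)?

Potassium per kcal: carrots 6.611, sweet potato 4.656, Greek yogurt 1.157.
Take 2 servings of carrots: uses 72 kcal, +476.0 mg potassium (running total 476.0 mg).
Take 1 serving of sweet potato: uses 93 kcal, +433.0 mg potassium (running total 909.0 mg).
Take 2.286 servings of Greek yogurt: uses 320 kcal, +370.3 mg potassium (running total 1279.3 mg).
Greedy by best ratio exhausts the calories allowance optimally: 1279.3 mg.

1279.3 mg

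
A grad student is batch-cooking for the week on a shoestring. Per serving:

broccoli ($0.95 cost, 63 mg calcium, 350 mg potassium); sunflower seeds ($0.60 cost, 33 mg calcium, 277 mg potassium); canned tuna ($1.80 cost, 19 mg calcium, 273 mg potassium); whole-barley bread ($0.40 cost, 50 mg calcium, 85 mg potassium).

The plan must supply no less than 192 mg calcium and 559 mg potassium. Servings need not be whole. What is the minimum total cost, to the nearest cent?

The cheapest plan sits at a corner of the feasible region — with two constraints it uses at most two foods.
broccoli only: max(192/63, 559/350) = 3.048 servings → $2.90.
sunflower seeds only: max(192/33, 559/277) = 5.818 servings → $3.49.
canned tuna only: max(192/19, 559/273) = 10.11 servings → $18.19.
whole-barley bread only: max(192/50, 559/85) = 6.576 servings → $2.63.
broccoli + sunflower seeds: intersection lies outside the first quadrant.
broccoli + canned tuna: intersection lies outside the first quadrant.
broccoli + whole-barley bread with both tight: 0.9576 servings and 2.633 servings → $1.96.
sunflower seeds + canned tuna: intersection lies outside the first quadrant.
sunflower seeds + whole-barley bread with both tight: 1.053 servings and 3.145 servings → $1.89.
canned tuna + whole-barley bread with both tight: 0.9663 servings and 3.473 servings → $3.13.
The minimum over all feasible corners is $1.89.

$1.89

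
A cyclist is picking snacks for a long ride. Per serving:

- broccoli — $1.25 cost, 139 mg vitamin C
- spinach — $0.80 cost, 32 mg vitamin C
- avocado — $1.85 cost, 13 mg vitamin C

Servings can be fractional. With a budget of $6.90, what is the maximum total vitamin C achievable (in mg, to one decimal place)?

767.3 mg

Vitamin C per dollar: broccoli 111.2, spinach 40, avocado 7.027.
With no serving limits, spend the whole cost allowance on broccoli: $6.90 / $1.25 × 139 mg = 767.3 mg.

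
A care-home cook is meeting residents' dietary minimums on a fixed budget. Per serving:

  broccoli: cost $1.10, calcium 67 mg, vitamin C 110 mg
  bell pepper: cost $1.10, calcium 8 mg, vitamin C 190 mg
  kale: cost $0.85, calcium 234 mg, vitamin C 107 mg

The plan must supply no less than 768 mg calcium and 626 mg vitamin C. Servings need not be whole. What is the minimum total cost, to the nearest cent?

$4.37

Minimising a linear cost over {calcium ≥ 768, vitamin C ≥ 626, servings ≥ 0} — the optimum is at a vertex, using one or two foods.
broccoli only: max(768/67, 626/110) = 11.46 servings → $12.61.
bell pepper only: max(768/8, 626/190) = 96 servings → $105.60.
kale only: max(768/234, 626/107) = 5.85 servings → $4.97.
broccoli + bell pepper with both targets exact would need a negative amount; discard.
broccoli + kale with both tight: 3.463 servings and 2.291 servings → $5.76.
bell pepper + kale with both tight: 1.475 servings and 3.232 servings → $4.37.
Cheapest feasible corner: $4.37.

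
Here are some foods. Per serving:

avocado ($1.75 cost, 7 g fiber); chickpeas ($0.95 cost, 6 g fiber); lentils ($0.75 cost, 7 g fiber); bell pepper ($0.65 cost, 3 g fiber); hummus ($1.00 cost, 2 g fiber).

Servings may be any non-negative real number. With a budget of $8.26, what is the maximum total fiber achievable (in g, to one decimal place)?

Fiber per dollar: lentils 9.333, chickpeas 6.316, bell pepper 4.615, avocado 4, hummus 2.
With no serving limits, spend the whole cost allowance on lentils: $8.26 / $0.75 × 7 g = 77.1 g.

77.1 g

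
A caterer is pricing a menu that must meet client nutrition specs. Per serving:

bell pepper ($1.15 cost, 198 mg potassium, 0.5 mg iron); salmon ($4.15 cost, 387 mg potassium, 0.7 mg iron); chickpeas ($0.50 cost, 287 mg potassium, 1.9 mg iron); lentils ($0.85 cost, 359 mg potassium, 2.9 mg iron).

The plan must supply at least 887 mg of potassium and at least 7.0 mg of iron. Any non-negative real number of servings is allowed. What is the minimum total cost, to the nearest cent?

$1.84

This is a tiny linear program; its minimum lies at a vertex of the feasible set. List the vertices and price them.
bell pepper only: max(887/198, 7.0/0.5) = 14 servings → $16.10.
salmon only: max(887/387, 7.0/0.7) = 10 servings → $41.50.
chickpeas only: max(887/287, 7.0/1.9) = 3.684 servings → $1.84.
lentils only: max(887/359, 7.0/2.9) = 2.471 servings → $2.10.
bell pepper + salmon: intersection lies outside the first quadrant.
bell pepper + chickpeas with both targets exact would need a negative amount; discard.
bell pepper + lentils with both tight: 0.1502 servings and 2.388 servings → $2.20.
salmon + chickpeas: intersection lies outside the first quadrant.
salmon + lentils with both tight: 0.06808 servings and 2.397 servings → $2.32.
chickpeas + lentils with both tight: 0.3948 servings and 2.155 servings → $2.03.
Cheapest feasible corner: $1.84.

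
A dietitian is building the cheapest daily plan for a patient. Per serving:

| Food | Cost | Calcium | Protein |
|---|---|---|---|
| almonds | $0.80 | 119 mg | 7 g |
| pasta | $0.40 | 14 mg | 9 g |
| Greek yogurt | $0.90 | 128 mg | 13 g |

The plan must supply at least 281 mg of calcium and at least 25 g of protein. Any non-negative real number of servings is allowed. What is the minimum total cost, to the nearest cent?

Minimising a linear cost over {calcium ≥ 281, protein ≥ 25, servings ≥ 0} — the optimum is at a vertex, using one or two foods.
almonds only: max(281/119, 25/7) = 3.571 servings → $2.86.
pasta only: max(281/14, 25/9) = 20.07 servings → $8.03.
Greek yogurt only: max(281/128, 25/13) = 2.195 servings → $1.98.
almonds + pasta with both tight: 2.239 servings and 1.036 servings → $2.21.
almonds + Greek yogurt with both tight: 0.6959 servings and 1.548 servings → $1.95.
pasta + Greek yogurt: the both-tight solution has a negative serving — not a feasible corner.
So the least-cost plan costs $1.95.

$1.95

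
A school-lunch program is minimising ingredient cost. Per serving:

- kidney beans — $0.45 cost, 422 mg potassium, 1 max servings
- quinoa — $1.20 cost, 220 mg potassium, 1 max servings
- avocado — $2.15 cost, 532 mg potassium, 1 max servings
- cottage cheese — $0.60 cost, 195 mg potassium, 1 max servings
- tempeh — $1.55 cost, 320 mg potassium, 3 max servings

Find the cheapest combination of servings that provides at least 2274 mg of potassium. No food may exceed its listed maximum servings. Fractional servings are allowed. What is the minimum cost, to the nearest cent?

$8.75

Cost per mg of potassium: kidney beans $0.0011, cottage cheese $0.0031, avocado $0.0040, tempeh $0.0048, quinoa $0.0055.
Take 1 serving of kidney beans: +422.0 mg potassium for $0.45 (total $0.45, still need 1852.0 mg).
Take 1 serving of cottage cheese: +195.0 mg potassium for $0.60 (total $1.05, still need 1657.0 mg).
Take 1 serving of avocado: +532.0 mg potassium for $2.15 (total $3.20, still need 1125.0 mg).
Take 3 servings of tempeh: +960.0 mg potassium for $4.65 (total $7.85, still need 165.0 mg).
Take 0.75 servings of quinoa: +165.0 mg potassium for $0.90 (total $8.75, still need 0.0 mg).
Greedy by cheapest-per-mg is optimal for a single linear constraint, so the minimum cost is $8.75.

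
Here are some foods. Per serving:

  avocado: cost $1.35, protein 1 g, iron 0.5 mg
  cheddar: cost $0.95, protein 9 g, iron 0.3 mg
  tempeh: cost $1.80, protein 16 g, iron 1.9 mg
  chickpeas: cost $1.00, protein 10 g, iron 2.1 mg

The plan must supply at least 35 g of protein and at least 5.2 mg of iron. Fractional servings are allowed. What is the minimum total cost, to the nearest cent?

Check every corner: each single food scaled to meet both minima, and each pair solved so both constraints bind.
avocado only: max(35/1, 5.2/0.5) = 35 servings → $47.25.
cheddar only: max(35/9, 5.2/0.3) = 17.33 servings → $16.47.
tempeh only: max(35/16, 5.2/1.9) = 2.737 servings → $4.93.
chickpeas only: max(35/10, 5.2/2.1) = 3.5 servings → $3.50.
avocado + cheddar with both tight: 8.643 servings and 2.929 servings → $14.45.
avocado + tempeh with both tight: 2.738 servings and 2.016 servings → $7.33.
avocado + chickpeas: intersection lies outside the first quadrant.
cheddar + tempeh: intersection lies outside the first quadrant.
cheddar + chickpeas with both tight: 1.352 servings and 2.283 servings → $3.57.
tempeh + chickpeas with both tight: 1.473 servings and 1.144 servings → $3.79.
The minimum over all feasible corners is $3.50.

$3.50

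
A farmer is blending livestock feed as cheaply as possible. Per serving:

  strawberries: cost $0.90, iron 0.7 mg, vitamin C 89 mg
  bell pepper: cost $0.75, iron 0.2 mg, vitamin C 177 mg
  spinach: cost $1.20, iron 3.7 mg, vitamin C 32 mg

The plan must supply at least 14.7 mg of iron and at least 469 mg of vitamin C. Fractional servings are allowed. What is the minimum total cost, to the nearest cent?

The cheapest plan sits at a corner of the feasible region — with two constraints it uses at most two foods.
strawberries only: max(14.7/0.7, 469/89) = 21 servings → $18.90.
bell pepper only: max(14.7/0.2, 469/177) = 73.5 servings → $55.12.
spinach only: max(14.7/3.7, 469/32) = 14.66 servings → $17.59.
strawberries + bell pepper: the both-tight solution has a negative serving — not a feasible corner.
strawberries + spinach with both tight: 4.122 servings and 3.193 servings → $7.54.
bell pepper + spinach with both tight: 1.951 servings and 3.868 servings → $6.10.
Cheapest feasible corner: $6.10.

$6.10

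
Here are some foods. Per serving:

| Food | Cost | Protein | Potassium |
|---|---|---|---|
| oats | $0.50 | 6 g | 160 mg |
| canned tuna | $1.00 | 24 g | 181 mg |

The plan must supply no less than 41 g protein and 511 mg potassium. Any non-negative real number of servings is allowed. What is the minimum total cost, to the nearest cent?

Minimising a linear cost over {protein ≥ 41, potassium ≥ 511, servings ≥ 0} — the optimum is at a vertex, using one or two foods.
oats only: max(41/6, 511/160) = 6.833 servings → $3.42.
canned tuna only: max(41/24, 511/181) = 2.823 servings → $2.82.
oats + canned tuna with both tight: 1.759 servings and 1.269 servings → $2.15.
So the least-cost plan costs $2.15.

$2.15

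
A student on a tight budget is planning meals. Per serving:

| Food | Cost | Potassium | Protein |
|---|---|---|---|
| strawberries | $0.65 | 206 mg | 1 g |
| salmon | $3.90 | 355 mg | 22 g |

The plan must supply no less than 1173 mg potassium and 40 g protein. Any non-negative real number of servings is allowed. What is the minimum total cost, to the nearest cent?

$8.40

Check every corner: each single food scaled to meet both minima, and each pair solved so both constraints bind.
strawberries only: max(1173/206, 40/1) = 40 servings → $26.00.
salmon only: max(1173/355, 40/22) = 3.304 servings → $12.89.
strawberries + salmon with both tight: 2.779 servings and 1.692 servings → $8.40.
Cheapest feasible corner: $8.40.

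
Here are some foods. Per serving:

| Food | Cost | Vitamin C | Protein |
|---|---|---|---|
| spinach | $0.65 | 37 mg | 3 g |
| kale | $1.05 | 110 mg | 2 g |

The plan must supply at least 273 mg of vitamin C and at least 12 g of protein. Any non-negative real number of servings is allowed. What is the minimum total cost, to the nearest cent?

Compare the cost at each extreme point of the feasible region.
spinach only: max(273/37, 12/3) = 7.378 servings → $4.80.
kale only: max(273/110, 12/2) = 6 servings → $6.30.
spinach + kale with both tight: 3.023 servings and 1.465 servings → $3.50.
So the least-cost plan costs $3.50.

$3.50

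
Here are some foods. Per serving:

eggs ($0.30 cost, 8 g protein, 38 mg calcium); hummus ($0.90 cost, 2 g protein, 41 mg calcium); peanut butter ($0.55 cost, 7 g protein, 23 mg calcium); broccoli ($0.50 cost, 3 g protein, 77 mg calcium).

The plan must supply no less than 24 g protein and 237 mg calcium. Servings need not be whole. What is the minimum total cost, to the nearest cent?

$1.66

With two linear requirements the optimum uses one or two foods; enumerate the corners.
eggs only: max(24/8, 237/38) = 6.237 servings → $1.87.
hummus only: max(24/2, 237/41) = 12 servings → $10.80.
peanut butter only: max(24/7, 237/23) = 10.3 servings → $5.67.
broccoli only: max(24/3, 237/77) = 8 servings → $4.00.
eggs + hummus with both tight: 2.024 servings and 3.905 servings → $4.12.
eggs + peanut butter: the both-tight solution has a negative serving — not a feasible corner.
eggs + broccoli with both tight: 2.265 servings and 1.96 servings → $1.66.
hummus + peanut butter with both tight: 4.593 servings and 2.116 servings → $5.30.
hummus + broccoli: the both-tight solution has a negative serving — not a feasible corner.
peanut butter + broccoli with both tight: 2.419 servings and 2.355 servings → $2.51.
Cheapest feasible corner: $1.66.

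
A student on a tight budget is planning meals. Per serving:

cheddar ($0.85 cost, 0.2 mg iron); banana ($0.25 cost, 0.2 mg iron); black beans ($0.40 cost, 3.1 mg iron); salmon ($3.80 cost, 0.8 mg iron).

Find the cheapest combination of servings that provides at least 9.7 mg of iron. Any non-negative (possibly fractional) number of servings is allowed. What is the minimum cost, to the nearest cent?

Cost per mg of iron: black beans $0.1290, banana $1.2500, cheddar $4.2500, salmon $4.7500.
With no serving limits, use only black beans: 9.7 mg / 3.1 mg = 3.129 servings × $0.40 = $1.25.

$1.25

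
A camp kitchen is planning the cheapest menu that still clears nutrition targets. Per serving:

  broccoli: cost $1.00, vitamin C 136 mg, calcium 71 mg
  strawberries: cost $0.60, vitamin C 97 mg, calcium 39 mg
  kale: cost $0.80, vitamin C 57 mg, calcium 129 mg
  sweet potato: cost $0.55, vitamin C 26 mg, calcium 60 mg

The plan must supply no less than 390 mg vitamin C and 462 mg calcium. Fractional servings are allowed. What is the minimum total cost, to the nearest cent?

$3.70

An LP optimum is at a vertex; with two nutrient constraints at most two foods are used. Check each candidate.
broccoli only: max(390/136, 462/71) = 6.507 servings → $6.51.
strawberries only: max(390/97, 462/39) = 11.85 servings → $7.11.
kale only: max(390/57, 462/129) = 6.842 servings → $5.47.
sweet potato only: max(390/26, 462/60) = 15 servings → $8.25.
broccoli + strawberries: the both-tight solution has a negative serving — not a feasible corner.
broccoli + kale with both tight: 1.776 servings and 2.604 servings → $3.86.
broccoli + sweet potato with both tight: 1.804 servings and 5.566 servings → $4.86.
strawberries + kale with both tight: 2.33 servings and 2.877 servings → $3.70.
strawberries + sweet potato with both tight: 2.37 servings and 6.16 servings → $4.81.
kale + sweet potato: the both-tight solution has a negative serving — not a feasible corner.
So the least-cost plan costs $3.70.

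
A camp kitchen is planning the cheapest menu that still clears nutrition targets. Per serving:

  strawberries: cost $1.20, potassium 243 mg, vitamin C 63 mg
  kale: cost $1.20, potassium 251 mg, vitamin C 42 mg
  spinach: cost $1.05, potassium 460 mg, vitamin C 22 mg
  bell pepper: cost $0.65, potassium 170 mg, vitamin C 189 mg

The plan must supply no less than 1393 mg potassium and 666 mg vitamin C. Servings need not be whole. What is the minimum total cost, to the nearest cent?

This is a tiny linear program; its minimum lies at a vertex of the feasible set. List the vertices and price them.
strawberries only: max(1393/243, 666/63) = 10.57 servings → $12.69.
kale only: max(1393/251, 666/42) = 15.86 servings → $19.03.
spinach only: max(1393/460, 666/22) = 30.27 servings → $31.79.
bell pepper only: max(1393/170, 666/189) = 8.194 servings → $5.33.
strawberries + kale: intersection lies outside the first quadrant.
strawberries + spinach with both targets exact would need a negative amount; discard.
strawberries + bell pepper with both tight: 4.261 servings and 2.104 servings → $6.48.
kale + spinach with both targets exact would need a negative amount; discard.
kale + bell pepper with both tight: 3.724 servings and 2.696 servings → $6.22.
spinach + bell pepper with both tight: 1.804 servings and 3.314 servings → $4.05.
Cheapest feasible corner: $4.05.

$4.05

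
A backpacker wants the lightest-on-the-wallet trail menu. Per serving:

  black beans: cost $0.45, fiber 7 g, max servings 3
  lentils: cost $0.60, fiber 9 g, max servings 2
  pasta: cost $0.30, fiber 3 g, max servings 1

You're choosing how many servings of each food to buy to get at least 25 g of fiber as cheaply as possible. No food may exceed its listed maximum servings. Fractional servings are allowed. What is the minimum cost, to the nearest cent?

Cost per g of fiber: black beans $0.0643, lentils $0.0667, pasta $0.1000.
Take 3 servings of black beans: +21.0 g fiber for $1.35 (total $1.35, still need 4.0 g).
Take 0.4444 servings of lentils: +4.0 g fiber for $0.27 (total $1.62, still need 0.0 g).
Filling from the cheapest source first is optimal under one linear minimum: $1.62.

$1.62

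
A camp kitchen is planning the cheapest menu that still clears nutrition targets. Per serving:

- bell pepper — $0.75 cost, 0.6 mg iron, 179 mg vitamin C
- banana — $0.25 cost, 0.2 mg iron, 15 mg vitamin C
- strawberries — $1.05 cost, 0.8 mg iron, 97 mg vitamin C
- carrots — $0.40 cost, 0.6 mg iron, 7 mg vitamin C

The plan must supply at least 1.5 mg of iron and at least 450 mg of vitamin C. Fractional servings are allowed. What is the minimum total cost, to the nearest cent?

Compare the cost at each extreme point of the feasible region.
bell pepper only: max(1.5/0.6, 450/179) = 2.514 servings → $1.89.
banana only: max(1.5/0.2, 450/15) = 30 servings → $7.50.
strawberries only: max(1.5/0.8, 450/97) = 4.639 servings → $4.87.
carrots only: max(1.5/0.6, 450/7) = 64.29 servings → $25.71.
bell pepper + banana: intersection lies outside the first quadrant.
bell pepper + strawberries: intersection lies outside the first quadrant.
bell pepper + carrots with both targets exact would need a negative amount; discard.
banana + strawberries: the both-tight solution has a negative serving — not a feasible corner.
banana + carrots: the both-tight solution has a negative serving — not a feasible corner.
strawberries + carrots: intersection lies outside the first quadrant.
The minimum over all feasible corners is $1.89.

$1.89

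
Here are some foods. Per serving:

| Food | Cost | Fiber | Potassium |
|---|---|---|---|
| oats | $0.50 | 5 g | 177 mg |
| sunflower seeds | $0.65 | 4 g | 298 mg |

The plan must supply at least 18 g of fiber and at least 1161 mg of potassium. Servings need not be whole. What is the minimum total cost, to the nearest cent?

Two binding constraints pin down two serving amounts, so the optimal mix uses at most two foods. The candidates are each food alone (scaled to the tighter of fiber/potassium) and each pair with both constraints tight.
oats only: max(18/5, 1161/177) = 6.559 servings → $3.28.
sunflower seeds only: max(18/4, 1161/298) = 4.5 servings → $2.92.
oats + sunflower seeds with both tight: 0.9207 servings and 3.349 servings → $2.64.
The minimum over all feasible corners is $2.64.

$2.64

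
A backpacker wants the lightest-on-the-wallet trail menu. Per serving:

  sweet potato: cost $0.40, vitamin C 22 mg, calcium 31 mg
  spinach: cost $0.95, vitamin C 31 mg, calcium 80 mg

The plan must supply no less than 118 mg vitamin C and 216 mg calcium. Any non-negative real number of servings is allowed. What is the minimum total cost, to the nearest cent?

At the optimum either one food covers both requirements or two foods hit both targets exactly; no other combination can be cheaper.
sweet potato only: max(118/22, 216/31) = 6.968 servings → $2.79.
spinach only: max(118/31, 216/80) = 3.806 servings → $3.62.
sweet potato + spinach with both tight: 3.434 servings and 1.369 servings → $2.67.
The minimum over all feasible corners is $2.67.

$2.67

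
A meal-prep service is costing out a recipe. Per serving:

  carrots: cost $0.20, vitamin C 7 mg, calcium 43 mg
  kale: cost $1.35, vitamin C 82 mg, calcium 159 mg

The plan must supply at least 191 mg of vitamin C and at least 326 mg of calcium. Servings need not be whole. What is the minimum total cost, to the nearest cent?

$3.14

With two linear requirements the optimum uses one or two foods; enumerate the corners.
carrots only: max(191/7, 326/43) = 27.29 servings → $5.46.
kale only: max(191/82, 326/159) = 2.329 servings → $3.14.
carrots + kale with both targets exact would need a negative amount; discard.
So the least-cost plan costs $3.14.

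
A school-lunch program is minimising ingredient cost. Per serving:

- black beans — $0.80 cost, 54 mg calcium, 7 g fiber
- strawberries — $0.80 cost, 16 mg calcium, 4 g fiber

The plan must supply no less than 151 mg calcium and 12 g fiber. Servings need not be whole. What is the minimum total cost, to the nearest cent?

At the optimum either one food covers both requirements or two foods hit both targets exactly; no other combination can be cheaper.
black beans only: max(151/54, 12/7) = 2.796 servings → $2.24.
strawberries only: max(151/16, 12/4) = 9.438 servings → $7.55.
black beans + strawberries: the both-tight solution has a negative serving — not a feasible corner.
Cheapest feasible corner: $2.24.

$2.24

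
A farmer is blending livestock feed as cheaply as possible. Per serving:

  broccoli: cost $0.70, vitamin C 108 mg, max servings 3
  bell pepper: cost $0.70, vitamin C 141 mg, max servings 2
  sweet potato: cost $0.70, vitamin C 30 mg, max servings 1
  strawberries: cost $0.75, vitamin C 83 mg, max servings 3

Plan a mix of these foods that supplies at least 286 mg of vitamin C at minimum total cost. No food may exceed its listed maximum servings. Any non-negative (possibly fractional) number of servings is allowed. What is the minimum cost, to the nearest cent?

$1.43

Cost per mg of vitamin C: bell pepper $0.0050, broccoli $0.0065, strawberries $0.0090, sweet potato $0.0233.
Take 2 servings of bell pepper: +282.0 mg vitamin C for $1.40 (total $1.40, still need 4.0 mg).
Take 0.03704 servings of broccoli: +4.0 mg vitamin C for $0.03 (total $1.43, still need 0.0 mg).
Filling from the cheapest source first is optimal under one linear minimum: $1.43.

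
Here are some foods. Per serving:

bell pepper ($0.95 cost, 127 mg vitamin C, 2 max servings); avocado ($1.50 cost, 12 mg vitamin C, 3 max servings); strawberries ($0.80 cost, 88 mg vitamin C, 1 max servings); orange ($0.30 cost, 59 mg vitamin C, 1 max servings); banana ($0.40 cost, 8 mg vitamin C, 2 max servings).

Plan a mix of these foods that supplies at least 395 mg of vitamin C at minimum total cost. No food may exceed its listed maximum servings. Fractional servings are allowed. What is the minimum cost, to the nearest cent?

Cost per mg of vitamin C: orange $0.0051, bell pepper $0.0075, strawberries $0.0091, banana $0.0500, avocado $0.1250.
Take 1 serving of orange: +59.0 mg vitamin C for $0.30 (total $0.30, still need 336.0 mg).
Take 2 servings of bell pepper: +254.0 mg vitamin C for $1.90 (total $2.20, still need 82.0 mg).
Take 0.9318 servings of strawberries: +82.0 mg vitamin C for $0.75 (total $2.95, still need 0.0 mg).
Greedy by cheapest-per-mg is optimal for a single linear constraint, so the minimum cost is $2.95.

$2.95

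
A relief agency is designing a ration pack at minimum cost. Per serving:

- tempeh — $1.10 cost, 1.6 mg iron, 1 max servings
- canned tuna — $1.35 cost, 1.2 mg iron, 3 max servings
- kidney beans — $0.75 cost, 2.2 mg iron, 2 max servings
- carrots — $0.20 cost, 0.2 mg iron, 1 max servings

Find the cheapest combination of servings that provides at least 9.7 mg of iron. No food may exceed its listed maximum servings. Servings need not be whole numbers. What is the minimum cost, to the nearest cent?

Cost per mg of iron: kidney beans $0.3409, tempeh $0.6875, carrots $1.0000, canned tuna $1.1250.
Take 2 servings of kidney beans: +4.4 mg iron for $1.50 (total $1.50, still need 5.3 mg).
Take 1 serving of tempeh: +1.6 mg iron for $1.10 (total $2.60, still need 3.7 mg).
Take 1 serving of carrots: +0.2 mg iron for $0.20 (total $2.80, still need 3.5 mg).
Take 2.917 servings of canned tuna: +3.5 mg iron for $3.94 (total $6.74, still need 0.0 mg).
Filling from the cheapest source first is optimal under one linear minimum: $6.74.

$6.74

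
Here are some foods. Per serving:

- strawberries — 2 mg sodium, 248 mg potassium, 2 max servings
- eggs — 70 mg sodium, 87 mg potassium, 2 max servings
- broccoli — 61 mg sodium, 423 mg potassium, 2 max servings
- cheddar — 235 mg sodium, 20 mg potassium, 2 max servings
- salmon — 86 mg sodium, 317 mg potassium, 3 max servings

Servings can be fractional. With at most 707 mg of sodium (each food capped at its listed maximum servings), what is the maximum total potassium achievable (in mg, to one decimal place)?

Potassium per mg sodium: strawberries 124, broccoli 6.934, salmon 3.686, eggs 1.243, cheddar 0.08511.
Take 2 servings of strawberries: uses 4 mg sodium, +496.0 mg potassium (running total 496.0 mg).
Take 2 servings of broccoli: uses 122 mg sodium, +846.0 mg potassium (running total 1342.0 mg).
Take 3 servings of salmon: uses 258 mg sodium, +951.0 mg potassium (running total 2293.0 mg).
Take 2 servings of eggs: uses 140 mg sodium, +174.0 mg potassium (running total 2467.0 mg).
Take 0.7787 servings of cheddar: uses 183 mg sodium, +15.6 mg potassium (running total 2482.6 mg).
Greedy by best ratio exhausts the sodium allowance optimally: 2482.6 mg.

2482.6 mg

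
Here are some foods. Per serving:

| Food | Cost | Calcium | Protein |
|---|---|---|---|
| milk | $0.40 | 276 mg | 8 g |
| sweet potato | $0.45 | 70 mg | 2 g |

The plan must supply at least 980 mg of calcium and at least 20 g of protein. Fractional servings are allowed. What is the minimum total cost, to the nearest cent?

The cheapest plan sits at a corner of the feasible region — with two constraints it uses at most two foods.
milk only: max(980/276, 20/8) = 3.551 servings → $1.42.
sweet potato only: max(980/70, 20/2) = 14 servings → $6.30.
milk + sweet potato: intersection lies outside the first quadrant.
The minimum over all feasible corners is $1.42.

$1.42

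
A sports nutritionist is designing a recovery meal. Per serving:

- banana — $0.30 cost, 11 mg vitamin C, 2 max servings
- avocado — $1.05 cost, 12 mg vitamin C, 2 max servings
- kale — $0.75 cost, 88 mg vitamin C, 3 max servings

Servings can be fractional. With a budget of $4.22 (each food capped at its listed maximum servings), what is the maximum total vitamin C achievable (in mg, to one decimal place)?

Vitamin C per dollar: kale 117.3, banana 36.67, avocado 11.43.
Take 3 servings of kale: spends $2.25, +264.0 mg vitamin C (running total 264.0 mg).
Take 2 servings of banana: spends $0.60, +22.0 mg vitamin C (running total 286.0 mg).
Take 1.305 servings of avocado: spends $1.37, +15.7 mg vitamin C (running total 301.7 mg).
Filling greedily by vitamin C-per-dollar is optimal for one linear limit, giving 301.7 mg.

301.7 mg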